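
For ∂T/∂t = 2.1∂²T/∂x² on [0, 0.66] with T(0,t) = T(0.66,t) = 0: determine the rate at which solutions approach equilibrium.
Eigenvalues: λₙ = 2.1n²π²/0.66².
First three modes:
  n=1: λ₁ = 2.1π²/0.66² ≈ 47.581
  n=2: λ₂ = 8.4π²/0.66² ≈ 190.323 (4× faster decay)
  n=3: λ₃ = 18.9π²/0.66² ≈ 428.227 (9× faster decay)
As t → ∞, higher modes decay exponentially faster. The n=1 mode dominates: T ~ c₁ sin(πx/0.66) e^{-λ₁t}.
Decay rate: λ₁ = 2.1π²/0.66² ≈ 47.581.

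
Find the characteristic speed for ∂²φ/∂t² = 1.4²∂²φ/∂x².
Speed = 1.4. Information travels along characteristics x = x₀ ± 1.4t.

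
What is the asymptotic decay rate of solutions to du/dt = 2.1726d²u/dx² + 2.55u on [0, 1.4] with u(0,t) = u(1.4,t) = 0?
Eigenvalues: λₙ = 2.1726n²π²/1.4² - 2.55.
First three modes:
  n=1: λ₁ = 2.1726π²/1.4² - 2.55 ≈ 8.39
  n=2: λ₂ = 8.6904π²/1.4² - 2.55 ≈ 41.211
  n=3: λ₃ = 19.5534π²/1.4² - 2.55 ≈ 95.911
Since 2.1726π²/1.4² ≈ 10.94 > 2.55, all λₙ > 0.
The n=1 mode decays slowest → dominates as t → ∞.
Asymptotic: u ~ c₁ sin(πx/1.4) e^{-λ₁t} with decay rate λ₁ ≈ 8.39.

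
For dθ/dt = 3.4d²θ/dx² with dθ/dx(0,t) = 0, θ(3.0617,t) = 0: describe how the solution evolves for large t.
θ → 0. Heat escapes through the Dirichlet boundary.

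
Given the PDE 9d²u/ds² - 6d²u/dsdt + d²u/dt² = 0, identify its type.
The second-order coefficients are A = 9, B = -6, C = 1. Since B² - 4AC = 0 = 0, this is a parabolic PDE.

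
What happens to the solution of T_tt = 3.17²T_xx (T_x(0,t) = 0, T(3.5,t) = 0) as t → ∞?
T oscillates (no decay). Energy is conserved; the solution oscillates indefinitely as standing waves.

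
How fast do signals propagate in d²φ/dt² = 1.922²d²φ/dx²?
Speed = 1.922. Information travels along characteristics x = x₀ ± 1.922t.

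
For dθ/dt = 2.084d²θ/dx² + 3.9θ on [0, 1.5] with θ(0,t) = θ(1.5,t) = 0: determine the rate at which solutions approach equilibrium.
Eigenvalues: λₙ = 2.084n²π²/1.5² - 3.9.
First three modes:
  n=1: λ₁ = 2.084π²/1.5² - 3.9 ≈ 5.241
  n=2: λ₂ = 8.336π²/1.5² - 3.9 ≈ 32.666
  n=3: λ₃ = 18.756π²/1.5² - 3.9 ≈ 78.373
Since 2.084π²/1.5² ≈ 9.141 > 3.9, all λₙ > 0.
The n=1 mode decays slowest → dominates as t → ∞.
Asymptotic: θ ~ c₁ sin(πx/1.5) e^{-λ₁t} with decay rate λ₁ ≈ 5.241.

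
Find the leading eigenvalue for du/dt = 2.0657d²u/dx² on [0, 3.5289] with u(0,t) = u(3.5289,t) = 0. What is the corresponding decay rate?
Eigenvalues: λₙ = 2.0657n²π²/3.5289².
First three modes:
  n=1: λ₁ = 2.0657π²/3.5289² ≈ 1.637
  n=2: λ₂ = 8.2628π²/3.5289² ≈ 6.549 (4× faster decay)
  n=3: λ₃ = 18.5913π²/3.5289² ≈ 14.734 (9× faster decay)
As t → ∞, higher modes decay exponentially faster. The n=1 mode dominates: u ~ c₁ sin(πx/3.5289) e^{-λ₁t}.
Decay rate: λ₁ = 2.0657π²/3.5289² ≈ 1.637.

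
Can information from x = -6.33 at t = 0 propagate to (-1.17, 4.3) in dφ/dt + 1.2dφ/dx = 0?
Yes. The characteristic through (-1.17, 4.3) passes through x = -6.33.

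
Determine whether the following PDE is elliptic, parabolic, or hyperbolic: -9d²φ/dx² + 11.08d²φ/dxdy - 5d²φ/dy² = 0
Coefficients: A = -9, B = 11.08, C = -5. B² - 4AC = -57.2336, which is negative, so the equation is elliptic.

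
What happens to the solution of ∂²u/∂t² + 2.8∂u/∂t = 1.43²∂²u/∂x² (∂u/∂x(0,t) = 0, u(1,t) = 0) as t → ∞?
u → 0. Damping (γ=2.8) dissipates energy; oscillations decay exponentially.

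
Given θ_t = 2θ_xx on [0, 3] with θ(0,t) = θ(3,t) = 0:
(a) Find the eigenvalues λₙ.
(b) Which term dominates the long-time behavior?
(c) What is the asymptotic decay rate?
Eigenvalues: λₙ = 2n²π²/3².
First three modes:
  n=1: λ₁ = 2π²/3² ≈ 2.193
  n=2: λ₂ = 8π²/3² ≈ 8.773 (4× faster decay)
  n=3: λ₃ = 18π²/3² ≈ 19.739 (9× faster decay)
As t → ∞, higher modes decay exponentially faster. The n=1 mode dominates: θ ~ c₁ sin(πx/3) e^{-λ₁t}.
Decay rate: λ₁ = 2π²/3² ≈ 2.193.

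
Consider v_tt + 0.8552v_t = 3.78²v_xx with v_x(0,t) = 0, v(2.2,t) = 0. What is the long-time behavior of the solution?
As t → ∞, v → 0. Damping (γ=0.8552) dissipates energy; oscillations decay exponentially.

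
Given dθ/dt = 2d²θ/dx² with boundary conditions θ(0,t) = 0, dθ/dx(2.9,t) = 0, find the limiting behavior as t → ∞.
θ → 0. Heat escapes through the Dirichlet boundary.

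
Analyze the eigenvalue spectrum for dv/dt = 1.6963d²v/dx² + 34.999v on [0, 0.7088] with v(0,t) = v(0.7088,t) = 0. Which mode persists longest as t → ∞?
Eigenvalues: λₙ = 1.6963n²π²/0.7088² - 34.999.
First three modes:
  n=1: λ₁ = 1.6963π²/0.7088² - 34.999 ≈ -1.675
  n=2: λ₂ = 6.7852π²/0.7088² - 34.999 ≈ 98.296
  n=3: λ₃ = 15.2667π²/0.7088² - 34.999 ≈ 264.916
Since 1.6963π²/0.7088² ≈ 33.324 < 34.999, λ₁ < 0.
The n=1 mode grows fastest (−λₙ is largest for n=1) → dominates.
Asymptotic: v ~ c₁ sin(πx/0.7088) e^{1.675t} (exponential growth at rate −λ₁ ≈ 1.675).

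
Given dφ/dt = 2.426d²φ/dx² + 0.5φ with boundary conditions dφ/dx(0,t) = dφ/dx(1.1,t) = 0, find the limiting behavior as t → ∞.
φ grows unboundedly. With Neumann BCs the constant mode has diffusion eigenvalue 0, so any r > 0 makes it grow like e^(0.5t); solution grows exponentially.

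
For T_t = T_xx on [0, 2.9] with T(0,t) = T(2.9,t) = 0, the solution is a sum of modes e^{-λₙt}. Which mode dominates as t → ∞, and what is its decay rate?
Eigenvalues: λₙ = n²π²/2.9².
First three modes:
  n=1: λ₁ = π²/2.9² ≈ 1.174
  n=2: λ₂ = 4π²/2.9² ≈ 4.694 (4× faster decay)
  n=3: λ₃ = 9π²/2.9² ≈ 10.562 (9× faster decay)
As t → ∞, higher modes decay exponentially faster. The n=1 mode dominates: T ~ c₁ sin(πx/2.9) e^{-λ₁t}.
Decay rate: λ₁ = π²/2.9² ≈ 1.174.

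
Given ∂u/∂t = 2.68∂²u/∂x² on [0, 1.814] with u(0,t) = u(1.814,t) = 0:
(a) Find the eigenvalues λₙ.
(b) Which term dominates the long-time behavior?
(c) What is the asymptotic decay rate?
Eigenvalues: λₙ = 2.68n²π²/1.814².
First three modes:
  n=1: λ₁ = 2.68π²/1.814² ≈ 8.038
  n=2: λ₂ = 10.72π²/1.814² ≈ 32.153 (4× faster decay)
  n=3: λ₃ = 24.12π²/1.814² ≈ 72.344 (9× faster decay)
As t → ∞, higher modes decay exponentially faster. The n=1 mode dominates: u ~ c₁ sin(πx/1.814) e^{-λ₁t}.
Decay rate: λ₁ = 2.68π²/1.814² ≈ 8.038.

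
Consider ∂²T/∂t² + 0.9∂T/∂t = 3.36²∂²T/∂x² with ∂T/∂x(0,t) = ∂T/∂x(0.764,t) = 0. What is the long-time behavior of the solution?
As t → ∞, T → constant (steady state). Damping (γ=0.9) dissipates the nonconstant modes; with Neumann BCs the spatial average obeys M''+γM'=0 and tends to a finite limit.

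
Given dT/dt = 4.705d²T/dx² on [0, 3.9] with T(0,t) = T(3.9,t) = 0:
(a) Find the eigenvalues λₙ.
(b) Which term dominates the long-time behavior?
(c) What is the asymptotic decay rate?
Eigenvalues: λₙ = 4.705n²π²/3.9².
First three modes:
  n=1: λ₁ = 4.705π²/3.9² ≈ 3.053
  n=2: λ₂ = 18.82π²/3.9² ≈ 12.212 (4× faster decay)
  n=3: λ₃ = 42.345π²/3.9² ≈ 27.477 (9× faster decay)
As t → ∞, higher modes decay exponentially faster. The n=1 mode dominates: T ~ c₁ sin(πx/3.9) e^{-λ₁t}.
Decay rate: λ₁ = 4.705π²/3.9² ≈ 3.053.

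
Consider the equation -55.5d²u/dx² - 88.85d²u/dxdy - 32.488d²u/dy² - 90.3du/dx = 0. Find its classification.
Hyperbolic. (A = -55.5, B = -88.85, C = -32.488 gives B² - 4AC = 681.9865.)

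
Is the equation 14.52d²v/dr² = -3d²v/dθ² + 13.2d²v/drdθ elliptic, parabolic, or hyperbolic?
Rewriting in standard form: 14.52d²v/dr² - 13.2d²v/drdθ + 3d²v/dθ² = 0. Computing B² - 4AC with A = 14.52, B = -13.2, C = 3: discriminant = 0 (zero). Answer: parabolic.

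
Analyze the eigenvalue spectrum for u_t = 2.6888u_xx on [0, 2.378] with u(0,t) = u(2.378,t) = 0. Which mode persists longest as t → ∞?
Eigenvalues: λₙ = 2.6888n²π²/2.378².
First three modes:
  n=1: λ₁ = 2.6888π²/2.378² ≈ 4.693
  n=2: λ₂ = 10.7552π²/2.378² ≈ 18.771 (4× faster decay)
  n=3: λ₃ = 24.1992π²/2.378² ≈ 42.235 (9× faster decay)
As t → ∞, higher modes decay exponentially faster. The n=1 mode dominates: u ~ c₁ sin(πx/2.378) e^{-λ₁t}.
Decay rate: λ₁ = 2.6888π²/2.378² ≈ 4.693.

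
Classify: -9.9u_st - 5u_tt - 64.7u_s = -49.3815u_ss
Rewriting in standard form: 49.3815u_ss - 9.9u_st - 5u_tt - 64.7u_s = 0. Hyperbolic (discriminant = 1085.64).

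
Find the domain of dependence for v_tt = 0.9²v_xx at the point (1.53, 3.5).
Domain of dependence: [-1.62, 4.68]. Signals travel at speed 0.9, so data within |x - 1.53| ≤ 0.9·3.5 = 3.15 can reach the point.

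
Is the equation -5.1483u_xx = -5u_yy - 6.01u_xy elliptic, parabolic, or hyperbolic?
Rewriting in standard form: -5.1483u_xx + 6.01u_xy + 5u_yy = 0. Computing B² - 4AC with A = -5.1483, B = 6.01, C = 5: discriminant = 139.0861 (positive). Answer: hyperbolic.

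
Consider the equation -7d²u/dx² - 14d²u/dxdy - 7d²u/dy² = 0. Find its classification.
Parabolic. (A = -7, B = -14, C = -7 gives B² - 4AC = 0.)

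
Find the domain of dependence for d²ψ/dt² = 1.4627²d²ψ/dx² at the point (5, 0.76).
Domain of dependence: [3.888348, 6.111652]. Signals travel at speed 1.4627, so data within |x - 5| ≤ 1.4627·0.76 = 1.111652 can reach the point.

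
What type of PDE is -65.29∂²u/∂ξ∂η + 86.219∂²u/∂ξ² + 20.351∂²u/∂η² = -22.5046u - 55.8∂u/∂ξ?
Rewriting in standard form: 86.219∂²u/∂ξ² - 65.29∂²u/∂ξ∂η + 20.351∂²u/∂η² + 55.8∂u/∂ξ + 22.5046u = 0. With A = 86.219, B = -65.29, C = 20.351, the discriminant is -2755.787376. This is an elliptic PDE.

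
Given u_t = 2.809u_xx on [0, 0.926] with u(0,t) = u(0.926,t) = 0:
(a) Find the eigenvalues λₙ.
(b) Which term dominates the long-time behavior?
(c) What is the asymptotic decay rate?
Eigenvalues: λₙ = 2.809n²π²/0.926².
First three modes:
  n=1: λ₁ = 2.809π²/0.926² ≈ 32.332
  n=2: λ₂ = 11.236π²/0.926² ≈ 129.327 (4× faster decay)
  n=3: λ₃ = 25.281π²/0.926² ≈ 290.986 (9× faster decay)
As t → ∞, higher modes decay exponentially faster. The n=1 mode dominates: u ~ c₁ sin(πx/0.926) e^{-λ₁t}.
Decay rate: λ₁ = 2.809π²/0.926² ≈ 32.332.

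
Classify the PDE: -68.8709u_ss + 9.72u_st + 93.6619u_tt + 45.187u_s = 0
A = -68.8709, B = 9.72, C = 93.6619. Discriminant B² - 4AC = 25896.79579484. Since 25896.79579484 > 0, hyperbolic.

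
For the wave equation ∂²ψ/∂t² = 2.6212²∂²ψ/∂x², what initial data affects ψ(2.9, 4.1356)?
Domain of dependence: [-7.94023472, 13.74023472]. Signals travel at speed 2.6212, so data within |x - 2.9| ≤ 2.6212·4.1356 = 10.84023472 can reach the point.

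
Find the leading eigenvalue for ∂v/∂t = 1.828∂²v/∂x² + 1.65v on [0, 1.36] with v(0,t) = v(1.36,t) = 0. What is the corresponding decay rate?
Eigenvalues: λₙ = 1.828n²π²/1.36² - 1.65.
First three modes:
  n=1: λ₁ = 1.828π²/1.36² - 1.65 ≈ 8.104
  n=2: λ₂ = 7.312π²/1.36² - 1.65 ≈ 37.367
  n=3: λ₃ = 16.452π²/1.36² - 1.65 ≈ 86.139
Since 1.828π²/1.36² ≈ 9.754 > 1.65, all λₙ > 0.
The n=1 mode decays slowest → dominates as t → ∞.
Asymptotic: v ~ c₁ sin(πx/1.36) e^{-λ₁t} with decay rate λ₁ ≈ 8.104.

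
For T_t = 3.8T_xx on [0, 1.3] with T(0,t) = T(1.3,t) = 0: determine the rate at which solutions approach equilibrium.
Eigenvalues: λₙ = 3.8n²π²/1.3².
First three modes:
  n=1: λ₁ = 3.8π²/1.3² ≈ 22.192
  n=2: λ₂ = 15.2π²/1.3² ≈ 88.768 (4× faster decay)
  n=3: λ₃ = 34.2π²/1.3² ≈ 199.728 (9× faster decay)
As t → ∞, higher modes decay exponentially faster. The n=1 mode dominates: T ~ c₁ sin(πx/1.3) e^{-λ₁t}.
Decay rate: λ₁ = 3.8π²/1.3² ≈ 22.192.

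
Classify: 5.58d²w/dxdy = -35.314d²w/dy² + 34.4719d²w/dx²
Rewriting in standard form: -34.4719d²w/dx² + 5.58d²w/dxdy + 35.314d²w/dy² = 0. Hyperbolic (discriminant = 4900.4991064).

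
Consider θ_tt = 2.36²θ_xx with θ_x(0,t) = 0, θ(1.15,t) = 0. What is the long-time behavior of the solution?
As t → ∞, θ oscillates (no decay). Energy is conserved; the solution oscillates indefinitely as standing waves.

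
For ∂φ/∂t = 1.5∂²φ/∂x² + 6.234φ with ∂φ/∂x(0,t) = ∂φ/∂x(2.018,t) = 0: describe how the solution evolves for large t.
φ grows unboundedly. With Neumann BCs the constant mode has diffusion eigenvalue 0, so any r > 0 makes it grow like e^(6.234t); solution grows exponentially.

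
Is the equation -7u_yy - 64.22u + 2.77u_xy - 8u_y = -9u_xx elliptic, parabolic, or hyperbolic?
Rewriting in standard form: 9u_xx + 2.77u_xy - 7u_yy - 8u_y - 64.22u = 0. Computing B² - 4AC with A = 9, B = 2.77, C = -7: discriminant = 259.6729 (positive). Answer: hyperbolic.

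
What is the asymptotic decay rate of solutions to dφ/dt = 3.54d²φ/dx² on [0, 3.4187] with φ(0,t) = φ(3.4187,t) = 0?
Eigenvalues: λₙ = 3.54n²π²/3.4187².
First three modes:
  n=1: λ₁ = 3.54π²/3.4187² ≈ 2.989
  n=2: λ₂ = 14.16π²/3.4187² ≈ 11.958 (4× faster decay)
  n=3: λ₃ = 31.86π²/3.4187² ≈ 26.904 (9× faster decay)
As t → ∞, higher modes decay exponentially faster. The n=1 mode dominates: φ ~ c₁ sin(πx/3.4187) e^{-λ₁t}.
Decay rate: λ₁ = 3.54π²/3.4187² ≈ 2.989.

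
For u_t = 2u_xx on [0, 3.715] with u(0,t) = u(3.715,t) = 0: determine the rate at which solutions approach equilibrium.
Eigenvalues: λₙ = 2n²π²/3.715².
First three modes:
  n=1: λ₁ = 2π²/3.715² ≈ 1.43
  n=2: λ₂ = 8π²/3.715² ≈ 5.721 (4× faster decay)
  n=3: λ₃ = 18π²/3.715² ≈ 12.872 (9× faster decay)
As t → ∞, higher modes decay exponentially faster. The n=1 mode dominates: u ~ c₁ sin(πx/3.715) e^{-λ₁t}.
Decay rate: λ₁ = 2π²/3.715² ≈ 1.43.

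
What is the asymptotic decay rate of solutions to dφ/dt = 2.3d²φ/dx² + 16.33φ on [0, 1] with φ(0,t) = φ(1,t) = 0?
Eigenvalues: λₙ = 2.3n²π²/1² - 16.33.
First three modes:
  n=1: λ₁ = 2.3π² - 16.33 ≈ 6.37
  n=2: λ₂ = 9.2π² - 16.33 ≈ 74.47
  n=3: λ₃ = 20.7π² - 16.33 ≈ 187.971
Since 2.3π² ≈ 22.7 > 16.33, all λₙ > 0.
The n=1 mode decays slowest → dominates as t → ∞.
Asymptotic: φ ~ c₁ sin(πx/1) e^{-λ₁t} with decay rate λ₁ ≈ 6.37.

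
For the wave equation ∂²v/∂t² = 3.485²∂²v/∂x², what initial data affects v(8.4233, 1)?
Domain of dependence: [4.9383, 11.9083]. Signals travel at speed 3.485, so data within |x - 8.4233| ≤ 3.485·1 = 3.485 can reach the point.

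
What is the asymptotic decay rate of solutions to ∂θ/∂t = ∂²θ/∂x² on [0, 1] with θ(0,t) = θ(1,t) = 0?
Eigenvalues: λₙ = n²π².
First three modes:
  n=1: λ₁ = π² ≈ 9.87
  n=2: λ₂ = 4π² ≈ 39.478 (4× faster decay)
  n=3: λ₃ = 9π² ≈ 88.826 (9× faster decay)
As t → ∞, higher modes decay exponentially faster. The n=1 mode dominates: θ ~ c₁ sin(πx) e^{-λ₁t}.
Decay rate: λ₁ = π² ≈ 9.87.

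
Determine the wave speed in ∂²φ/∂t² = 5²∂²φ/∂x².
Speed = 5. Information travels along characteristics x = x₀ ± 5t.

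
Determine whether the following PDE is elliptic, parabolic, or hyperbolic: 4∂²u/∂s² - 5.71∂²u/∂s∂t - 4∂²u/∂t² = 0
Coefficients: A = 4, B = -5.71, C = -4. B² - 4AC = 96.6041, which is positive, so the equation is hyperbolic.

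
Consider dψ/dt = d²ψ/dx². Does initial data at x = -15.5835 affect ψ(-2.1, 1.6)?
Yes, for any finite x. The heat equation has infinite propagation speed, so all initial data affects all points at any t > 0.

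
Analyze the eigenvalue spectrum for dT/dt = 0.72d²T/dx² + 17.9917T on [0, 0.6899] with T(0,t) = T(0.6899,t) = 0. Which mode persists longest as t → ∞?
Eigenvalues: λₙ = 0.72n²π²/0.6899² - 17.9917.
First three modes:
  n=1: λ₁ = 0.72π²/0.6899² - 17.9917 ≈ -3.062
  n=2: λ₂ = 2.88π²/0.6899² - 17.9917 ≈ 41.728
  n=3: λ₃ = 6.48π²/0.6899² - 17.9917 ≈ 116.378
Since 0.72π²/0.6899² ≈ 14.93 < 17.9917, λ₁ < 0.
The n=1 mode grows fastest (−λₙ is largest for n=1) → dominates.
Asymptotic: T ~ c₁ sin(πx/0.6899) e^{3.062t} (exponential growth at rate −λ₁ ≈ 3.062).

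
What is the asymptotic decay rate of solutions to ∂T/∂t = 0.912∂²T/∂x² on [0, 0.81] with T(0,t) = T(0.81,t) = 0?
Eigenvalues: λₙ = 0.912n²π²/0.81².
First three modes:
  n=1: λ₁ = 0.912π²/0.81² ≈ 13.719
  n=2: λ₂ = 3.648π²/0.81² ≈ 54.876 (4× faster decay)
  n=3: λ₃ = 8.208π²/0.81² ≈ 123.472 (9× faster decay)
As t → ∞, higher modes decay exponentially faster. The n=1 mode dominates: T ~ c₁ sin(πx/0.81) e^{-λ₁t}.
Decay rate: λ₁ = 0.912π²/0.81² ≈ 13.719.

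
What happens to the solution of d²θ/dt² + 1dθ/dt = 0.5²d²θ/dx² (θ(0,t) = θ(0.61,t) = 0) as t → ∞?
θ → 0. Damping (γ=1) dissipates energy; oscillations decay exponentially.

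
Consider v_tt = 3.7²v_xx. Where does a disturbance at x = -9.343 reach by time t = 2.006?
Domain of influence: [-16.7652, -1.9208]. Data at x = -9.343 spreads outward at speed 3.7.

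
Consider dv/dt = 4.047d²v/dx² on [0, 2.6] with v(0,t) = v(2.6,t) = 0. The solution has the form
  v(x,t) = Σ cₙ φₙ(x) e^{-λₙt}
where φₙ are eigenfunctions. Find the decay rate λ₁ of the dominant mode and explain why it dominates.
Eigenvalues: λₙ = 4.047n²π²/2.6².
First three modes:
  n=1: λ₁ = 4.047π²/2.6² ≈ 5.909
  n=2: λ₂ = 16.188π²/2.6² ≈ 23.634 (4× faster decay)
  n=3: λ₃ = 36.423π²/2.6² ≈ 53.178 (9× faster decay)
As t → ∞, higher modes decay exponentially faster. The n=1 mode dominates: v ~ c₁ sin(πx/2.6) e^{-λ₁t}.
Decay rate: λ₁ = 4.047π²/2.6² ≈ 5.909.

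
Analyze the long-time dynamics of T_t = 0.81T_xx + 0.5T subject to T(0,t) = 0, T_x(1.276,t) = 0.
Long-time behavior: T → 0. Diffusion dominates reaction (r=0.5 < κπ²/(4L²)≈1.23); solution decays.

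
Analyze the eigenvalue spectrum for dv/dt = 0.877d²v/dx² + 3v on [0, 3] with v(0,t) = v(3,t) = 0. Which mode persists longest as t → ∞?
Eigenvalues: λₙ = 0.877n²π²/3² - 3.
First three modes:
  n=1: λ₁ = 0.877π²/3² - 3 ≈ -2.038
  n=2: λ₂ = 3.508π²/3² - 3 ≈ 0.847
  n=3: λ₃ = 7.893π²/3² - 3 ≈ 5.656
Since 0.877π²/3² ≈ 0.962 < 3, λ₁ < 0.
The n=1 mode grows fastest (−λₙ is largest for n=1) → dominates.
Asymptotic: v ~ c₁ sin(πx/3) e^{2.038t} (exponential growth at rate −λ₁ ≈ 2.038).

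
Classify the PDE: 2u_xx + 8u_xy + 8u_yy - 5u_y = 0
A = 2, B = 8, C = 8. Discriminant B² - 4AC = 0. Since 0 = 0, parabolic.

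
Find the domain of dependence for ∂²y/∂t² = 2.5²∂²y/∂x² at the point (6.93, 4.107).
Domain of dependence: [-3.3375, 17.1975]. Signals travel at speed 2.5, so data within |x - 6.93| ≤ 2.5·4.107 = 10.2675 can reach the point.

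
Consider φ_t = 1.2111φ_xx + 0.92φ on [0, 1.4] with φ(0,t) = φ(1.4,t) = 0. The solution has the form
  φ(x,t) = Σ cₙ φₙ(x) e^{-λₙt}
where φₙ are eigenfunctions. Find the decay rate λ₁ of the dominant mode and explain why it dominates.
Eigenvalues: λₙ = 1.2111n²π²/1.4² - 0.92.
First three modes:
  n=1: λ₁ = 1.2111π²/1.4² - 0.92 ≈ 5.179
  n=2: λ₂ = 4.8444π²/1.4² - 0.92 ≈ 23.474
  n=3: λ₃ = 10.8999π²/1.4² - 0.92 ≈ 53.967
Since 1.2111π²/1.4² ≈ 6.099 > 0.92, all λₙ > 0.
The n=1 mode decays slowest → dominates as t → ∞.
Asymptotic: φ ~ c₁ sin(πx/1.4) e^{-λ₁t} with decay rate λ₁ ≈ 5.179.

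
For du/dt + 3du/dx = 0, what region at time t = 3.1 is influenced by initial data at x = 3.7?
At x = 13. The characteristic carries data from (3.7, 0) to (13, 3.1).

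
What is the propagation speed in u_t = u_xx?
Infinite. The heat equation is parabolic, not hyperbolic, so disturbances propagate instantly.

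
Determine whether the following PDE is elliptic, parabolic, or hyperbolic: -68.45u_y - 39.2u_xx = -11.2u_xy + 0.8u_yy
Rewriting in standard form: -39.2u_xx + 11.2u_xy - 0.8u_yy - 68.45u_y = 0. Coefficients: A = -39.2, B = 11.2, C = -0.8. B² - 4AC = 0, which is zero, so the equation is parabolic.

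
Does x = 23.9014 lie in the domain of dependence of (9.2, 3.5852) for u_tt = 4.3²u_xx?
Yes. The domain of dependence is [-6.21636, 24.61636], and 23.9014 ∈ [-6.21636, 24.61636].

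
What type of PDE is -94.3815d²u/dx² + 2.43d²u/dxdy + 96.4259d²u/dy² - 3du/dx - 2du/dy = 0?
With A = -94.3815, B = 2.43, C = 96.4259, the discriminant is 36409.1892234. This is a hyperbolic PDE.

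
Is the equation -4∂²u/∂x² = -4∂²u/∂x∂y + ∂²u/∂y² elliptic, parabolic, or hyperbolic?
Rewriting in standard form: -4∂²u/∂x² + 4∂²u/∂x∂y - ∂²u/∂y² = 0. Computing B² - 4AC with A = -4, B = 4, C = -1: discriminant = 0 (zero). Answer: parabolic.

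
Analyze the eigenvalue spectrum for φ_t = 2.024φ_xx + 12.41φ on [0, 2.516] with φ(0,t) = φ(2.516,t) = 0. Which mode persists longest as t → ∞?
Eigenvalues: λₙ = 2.024n²π²/2.516² - 12.41.
First three modes:
  n=1: λ₁ = 2.024π²/2.516² - 12.41 ≈ -9.254
  n=2: λ₂ = 8.096π²/2.516² - 12.41 ≈ 0.213
  n=3: λ₃ = 18.216π²/2.516² - 12.41 ≈ 15.991
Since 2.024π²/2.516² ≈ 3.156 < 12.41, λ₁ < 0.
The n=1 mode grows fastest (−λₙ is largest for n=1) → dominates.
Asymptotic: φ ~ c₁ sin(πx/2.516) e^{9.254t} (exponential growth at rate −λ₁ ≈ 9.254).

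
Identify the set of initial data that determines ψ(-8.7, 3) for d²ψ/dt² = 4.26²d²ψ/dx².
Domain of dependence: [-21.48, 4.08]. Signals travel at speed 4.26, so data within |x - -8.7| ≤ 4.26·3 = 12.78 can reach the point.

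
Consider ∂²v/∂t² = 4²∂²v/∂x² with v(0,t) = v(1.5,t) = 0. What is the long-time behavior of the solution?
As t → ∞, v oscillates (no decay). Energy is conserved; the solution oscillates indefinitely as standing waves.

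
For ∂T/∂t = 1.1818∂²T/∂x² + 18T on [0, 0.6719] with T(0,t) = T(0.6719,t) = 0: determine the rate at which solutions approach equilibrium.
Eigenvalues: λₙ = 1.1818n²π²/0.6719² - 18.
First three modes:
  n=1: λ₁ = 1.1818π²/0.6719² - 18 ≈ 7.837
  n=2: λ₂ = 4.7272π²/0.6719² - 18 ≈ 85.346
  n=3: λ₃ = 10.6362π²/0.6719² - 18 ≈ 214.529
Since 1.1818π²/0.6719² ≈ 25.837 > 18, all λₙ > 0.
The n=1 mode decays slowest → dominates as t → ∞.
Asymptotic: T ~ c₁ sin(πx/0.6719) e^{-λ₁t} with decay rate λ₁ ≈ 7.837.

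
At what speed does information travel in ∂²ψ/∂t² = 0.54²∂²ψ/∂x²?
Speed = 0.54. Information travels along characteristics x = x₀ ± 0.54t.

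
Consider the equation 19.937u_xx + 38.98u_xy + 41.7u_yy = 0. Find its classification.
Elliptic. (A = 19.937, B = 38.98, C = 41.7 gives B² - 4AC = -1806.0512.)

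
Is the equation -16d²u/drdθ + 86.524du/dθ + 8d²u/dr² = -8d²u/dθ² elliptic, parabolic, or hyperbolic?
Rewriting in standard form: 8d²u/dr² - 16d²u/drdθ + 8d²u/dθ² + 86.524du/dθ = 0. Computing B² - 4AC with A = 8, B = -16, C = 8: discriminant = 0 (zero). Answer: parabolic.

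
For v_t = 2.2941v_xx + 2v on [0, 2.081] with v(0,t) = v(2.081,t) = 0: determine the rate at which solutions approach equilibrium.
Eigenvalues: λₙ = 2.2941n²π²/2.081² - 2.
First three modes:
  n=1: λ₁ = 2.2941π²/2.081² - 2 ≈ 3.228
  n=2: λ₂ = 9.1764π²/2.081² - 2 ≈ 18.914
  n=3: λ₃ = 20.6469π²/2.081² - 2 ≈ 45.056
Since 2.2941π²/2.081² ≈ 5.228 > 2, all λₙ > 0.
The n=1 mode decays slowest → dominates as t → ∞.
Asymptotic: v ~ c₁ sin(πx/2.081) e^{-λ₁t} with decay rate λ₁ ≈ 3.228.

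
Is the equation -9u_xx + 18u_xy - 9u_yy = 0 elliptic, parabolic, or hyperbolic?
Computing B² - 4AC with A = -9, B = 18, C = -9: discriminant = 0 (zero). Answer: parabolic.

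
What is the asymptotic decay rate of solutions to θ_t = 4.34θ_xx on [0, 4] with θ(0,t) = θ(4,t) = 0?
Eigenvalues: λₙ = 4.34n²π²/4².
First three modes:
  n=1: λ₁ = 4.34π²/4² ≈ 2.677
  n=2: λ₂ = 17.36π²/4² ≈ 10.709 (4× faster decay)
  n=3: λ₃ = 39.06π²/4² ≈ 24.094 (9× faster decay)
As t → ∞, higher modes decay exponentially faster. The n=1 mode dominates: θ ~ c₁ sin(πx/4) e^{-λ₁t}.
Decay rate: λ₁ = 4.34π²/4² ≈ 2.677.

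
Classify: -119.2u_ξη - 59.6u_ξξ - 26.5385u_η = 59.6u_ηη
Rewriting in standard form: -59.6u_ξξ - 119.2u_ξη - 59.6u_ηη - 26.5385u_η = 0. Parabolic (discriminant = 0).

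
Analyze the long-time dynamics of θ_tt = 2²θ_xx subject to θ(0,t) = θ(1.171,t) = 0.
Long-time behavior: θ oscillates (no decay). Energy is conserved; the solution oscillates indefinitely as standing waves.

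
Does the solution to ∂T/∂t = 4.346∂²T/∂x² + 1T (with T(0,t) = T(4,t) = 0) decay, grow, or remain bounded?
T → 0. Diffusion dominates reaction (r=1 < κπ²/L²≈2.68); solution decays.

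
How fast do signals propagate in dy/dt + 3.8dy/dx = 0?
Speed = 3.8. Information travels along x - 3.8t = const (rightward).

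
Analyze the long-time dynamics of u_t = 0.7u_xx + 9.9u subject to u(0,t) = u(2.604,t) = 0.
Long-time behavior: u grows unboundedly. Reaction dominates diffusion (r=9.9 > κπ²/L²≈1.02); solution grows exponentially.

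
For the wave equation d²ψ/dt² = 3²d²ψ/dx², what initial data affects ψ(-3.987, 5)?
Domain of dependence: [-18.987, 11.013]. Signals travel at speed 3, so data within |x - -3.987| ≤ 3·5 = 15 can reach the point.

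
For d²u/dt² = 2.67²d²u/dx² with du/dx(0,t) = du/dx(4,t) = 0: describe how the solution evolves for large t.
u oscillates about a mean that drifts linearly in t (generically unbounded; no decay). There is no damping, so the nonconstant modes persist as standing waves (energy conserved, no decay). But with Neumann conditions at both ends the constant mode has eigenvalue 0: the spatial mean M(t) of u satisfies M'' = 0, so M(t) = M(0) + M'(0)·t. Unless the initial velocity has zero mean (∫u_t(x,0)dx = 0), the solution grows linearly in t (unbounded, though not exponentially); if it does have zero mean, the solution stays bounded and simply oscillates.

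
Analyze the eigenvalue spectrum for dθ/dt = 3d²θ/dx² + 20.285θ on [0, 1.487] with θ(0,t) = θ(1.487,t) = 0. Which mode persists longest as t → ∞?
Eigenvalues: λₙ = 3n²π²/1.487² - 20.285.
First three modes:
  n=1: λ₁ = 3π²/1.487² - 20.285 ≈ -6.894
  n=2: λ₂ = 12π²/1.487² - 20.285 ≈ 33.277
  n=3: λ₃ = 27π²/1.487² - 20.285 ≈ 100.23
Since 3π²/1.487² ≈ 13.391 < 20.285, λ₁ < 0.
The n=1 mode grows fastest (−λₙ is largest for n=1) → dominates.
Asymptotic: θ ~ c₁ sin(πx/1.487) e^{6.894t} (exponential growth at rate −λ₁ ≈ 6.894).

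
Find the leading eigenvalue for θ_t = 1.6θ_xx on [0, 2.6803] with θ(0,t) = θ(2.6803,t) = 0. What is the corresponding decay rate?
Eigenvalues: λₙ = 1.6n²π²/2.6803².
First three modes:
  n=1: λ₁ = 1.6π²/2.6803² ≈ 2.198
  n=2: λ₂ = 6.4π²/2.6803² ≈ 8.793 (4× faster decay)
  n=3: λ₃ = 14.4π²/2.6803² ≈ 19.783 (9× faster decay)
As t → ∞, higher modes decay exponentially faster. The n=1 mode dominates: θ ~ c₁ sin(πx/2.6803) e^{-λ₁t}.
Decay rate: λ₁ = 1.6π²/2.6803² ≈ 2.198.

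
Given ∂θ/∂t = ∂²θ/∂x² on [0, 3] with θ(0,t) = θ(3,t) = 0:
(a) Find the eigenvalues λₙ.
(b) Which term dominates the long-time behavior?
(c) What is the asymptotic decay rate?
Eigenvalues: λₙ = n²π²/3².
First three modes:
  n=1: λ₁ = π²/3² ≈ 1.097
  n=2: λ₂ = 4π²/3² ≈ 4.386 (4× faster decay)
  n=3: λ₃ = 9π²/3² ≈ 9.87 (9× faster decay)
As t → ∞, higher modes decay exponentially faster. The n=1 mode dominates: θ ~ c₁ sin(πx/3) e^{-λ₁t}.
Decay rate: λ₁ = π²/3² ≈ 1.097.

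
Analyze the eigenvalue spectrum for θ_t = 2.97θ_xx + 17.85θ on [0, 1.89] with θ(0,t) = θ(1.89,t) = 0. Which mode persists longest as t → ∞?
Eigenvalues: λₙ = 2.97n²π²/1.89² - 17.85.
First three modes:
  n=1: λ₁ = 2.97π²/1.89² - 17.85 ≈ -9.644
  n=2: λ₂ = 11.88π²/1.89² - 17.85 ≈ 14.974
  n=3: λ₃ = 26.73π²/1.89² - 17.85 ≈ 56.004
Since 2.97π²/1.89² ≈ 8.206 < 17.85, λ₁ < 0.
The n=1 mode grows fastest (−λₙ is largest for n=1) → dominates.
Asymptotic: θ ~ c₁ sin(πx/1.89) e^{9.644t} (exponential growth at rate −λ₁ ≈ 9.644).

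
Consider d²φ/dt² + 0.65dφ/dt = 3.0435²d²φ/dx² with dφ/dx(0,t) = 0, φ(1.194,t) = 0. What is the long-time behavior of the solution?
As t → ∞, φ → 0. Damping (γ=0.65) dissipates energy; oscillations decay exponentially.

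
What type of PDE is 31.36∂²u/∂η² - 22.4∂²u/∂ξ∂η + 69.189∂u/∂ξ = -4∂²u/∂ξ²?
Rewriting in standard form: 4∂²u/∂ξ² - 22.4∂²u/∂ξ∂η + 31.36∂²u/∂η² + 69.189∂u/∂ξ = 0. With A = 4, B = -22.4, C = 31.36, the discriminant is 0. This is a parabolic PDE.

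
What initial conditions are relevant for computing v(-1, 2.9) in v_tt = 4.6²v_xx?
Domain of dependence: [-14.34, 12.34]. Signals travel at speed 4.6, so data within |x - -1| ≤ 4.6·2.9 = 13.34 can reach the point.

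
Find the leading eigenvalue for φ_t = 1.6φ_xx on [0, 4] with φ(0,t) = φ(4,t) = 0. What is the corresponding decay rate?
Eigenvalues: λₙ = 1.6n²π²/4².
First three modes:
  n=1: λ₁ = 1.6π²/4² ≈ 0.987
  n=2: λ₂ = 6.4π²/4² ≈ 3.948 (4× faster decay)
  n=3: λ₃ = 14.4π²/4² ≈ 8.883 (9× faster decay)
As t → ∞, higher modes decay exponentially faster. The n=1 mode dominates: φ ~ c₁ sin(πx/4) e^{-λ₁t}.
Decay rate: λ₁ = 1.6π²/4² ≈ 0.987.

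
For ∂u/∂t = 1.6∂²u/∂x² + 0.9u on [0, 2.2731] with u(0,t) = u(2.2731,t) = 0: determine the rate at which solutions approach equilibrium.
Eigenvalues: λₙ = 1.6n²π²/2.2731² - 0.9.
First three modes:
  n=1: λ₁ = 1.6π²/2.2731² - 0.9 ≈ 2.156
  n=2: λ₂ = 6.4π²/2.2731² - 0.9 ≈ 11.325
  n=3: λ₃ = 14.4π²/2.2731² - 0.9 ≈ 26.606
Since 1.6π²/2.2731² ≈ 3.056 > 0.9, all λₙ > 0.
The n=1 mode decays slowest → dominates as t → ∞.
Asymptotic: u ~ c₁ sin(πx/2.2731) e^{-λ₁t} with decay rate λ₁ ≈ 2.156.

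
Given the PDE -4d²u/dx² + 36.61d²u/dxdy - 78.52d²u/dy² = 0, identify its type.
The second-order coefficients are A = -4, B = 36.61, C = -78.52. Since B² - 4AC = 83.9721 > 0, this is a hyperbolic PDE.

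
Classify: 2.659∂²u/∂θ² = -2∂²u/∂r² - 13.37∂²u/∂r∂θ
Rewriting in standard form: 2∂²u/∂r² + 13.37∂²u/∂r∂θ + 2.659∂²u/∂θ² = 0. Hyperbolic (discriminant = 157.4849).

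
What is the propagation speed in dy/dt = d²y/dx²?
Infinite. The heat equation is parabolic, not hyperbolic, so disturbances propagate instantly.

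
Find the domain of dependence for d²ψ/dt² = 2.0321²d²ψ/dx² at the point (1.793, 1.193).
Domain of dependence: [-0.6312953, 4.2172953]. Signals travel at speed 2.0321, so data within |x - 1.793| ≤ 2.0321·1.193 = 2.4242953 can reach the point.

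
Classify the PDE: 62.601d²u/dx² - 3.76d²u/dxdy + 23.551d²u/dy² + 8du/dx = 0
A = 62.601, B = -3.76, C = 23.551. Discriminant B² - 4AC = -5883.127004. Since -5883.127004 < 0, elliptic.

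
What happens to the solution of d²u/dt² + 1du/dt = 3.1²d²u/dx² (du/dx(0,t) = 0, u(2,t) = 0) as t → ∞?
u → 0. Damping (γ=1) dissipates energy; oscillations decay exponentially.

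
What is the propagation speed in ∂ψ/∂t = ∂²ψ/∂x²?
Infinite. The heat equation is parabolic, not hyperbolic, so disturbances propagate instantly.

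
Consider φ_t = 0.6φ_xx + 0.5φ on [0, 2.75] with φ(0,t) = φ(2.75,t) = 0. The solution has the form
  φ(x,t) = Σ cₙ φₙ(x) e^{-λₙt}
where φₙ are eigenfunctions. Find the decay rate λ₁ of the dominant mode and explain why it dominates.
Eigenvalues: λₙ = 0.6n²π²/2.75² - 0.5.
First three modes:
  n=1: λ₁ = 0.6π²/2.75² - 0.5 ≈ 0.283
  n=2: λ₂ = 2.4π²/2.75² - 0.5 ≈ 2.632
  n=3: λ₃ = 5.4π²/2.75² - 0.5 ≈ 6.547
Since 0.6π²/2.75² ≈ 0.783 > 0.5, all λₙ > 0.
The n=1 mode decays slowest → dominates as t → ∞.
Asymptotic: φ ~ c₁ sin(πx/2.75) e^{-λ₁t} with decay rate λ₁ ≈ 0.283.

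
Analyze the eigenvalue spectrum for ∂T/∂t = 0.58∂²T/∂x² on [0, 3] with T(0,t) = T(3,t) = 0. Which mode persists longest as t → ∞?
Eigenvalues: λₙ = 0.58n²π²/3².
First three modes:
  n=1: λ₁ = 0.58π²/3² ≈ 0.636
  n=2: λ₂ = 2.32π²/3² ≈ 2.544 (4× faster decay)
  n=3: λ₃ = 5.22π²/3² ≈ 5.724 (9× faster decay)
As t → ∞, higher modes decay exponentially faster. The n=1 mode dominates: T ~ c₁ sin(πx/3) e^{-λ₁t}.
Decay rate: λ₁ = 0.58π²/3² ≈ 0.636.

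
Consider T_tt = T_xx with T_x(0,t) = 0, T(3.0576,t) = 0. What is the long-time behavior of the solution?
As t → ∞, T oscillates (no decay). Energy is conserved; the solution oscillates indefinitely as standing waves.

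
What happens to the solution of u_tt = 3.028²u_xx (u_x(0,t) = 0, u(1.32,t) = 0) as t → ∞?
u oscillates (no decay). Energy is conserved; the solution oscillates indefinitely as standing waves.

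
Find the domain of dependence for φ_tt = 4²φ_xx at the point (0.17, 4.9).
Domain of dependence: [-19.43, 19.77]. Signals travel at speed 4, so data within |x - 0.17| ≤ 4·4.9 = 19.6 can reach the point.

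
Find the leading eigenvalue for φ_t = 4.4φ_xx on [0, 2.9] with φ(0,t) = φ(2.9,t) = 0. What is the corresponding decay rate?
Eigenvalues: λₙ = 4.4n²π²/2.9².
First three modes:
  n=1: λ₁ = 4.4π²/2.9² ≈ 5.164
  n=2: λ₂ = 17.6π²/2.9² ≈ 20.655 (4× faster decay)
  n=3: λ₃ = 39.6π²/2.9² ≈ 46.473 (9× faster decay)
As t → ∞, higher modes decay exponentially faster. The n=1 mode dominates: φ ~ c₁ sin(πx/2.9) e^{-λ₁t}.
Decay rate: λ₁ = 4.4π²/2.9² ≈ 5.164.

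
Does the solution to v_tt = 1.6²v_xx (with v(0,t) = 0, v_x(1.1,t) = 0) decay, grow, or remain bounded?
v oscillates (no decay). Energy is conserved; the solution oscillates indefinitely as standing waves.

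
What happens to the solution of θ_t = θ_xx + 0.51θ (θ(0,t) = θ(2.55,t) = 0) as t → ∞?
θ → 0. Diffusion dominates reaction (r=0.51 < κπ²/L²≈1.52); solution decays.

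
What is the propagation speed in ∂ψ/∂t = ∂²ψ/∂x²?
Infinite. The heat equation is parabolic, not hyperbolic, so disturbances propagate instantly.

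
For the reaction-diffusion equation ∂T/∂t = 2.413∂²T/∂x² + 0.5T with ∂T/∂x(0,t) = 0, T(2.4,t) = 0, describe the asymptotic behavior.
T → 0. Diffusion dominates reaction (r=0.5 < κπ²/(4L²)≈1.03); solution decays.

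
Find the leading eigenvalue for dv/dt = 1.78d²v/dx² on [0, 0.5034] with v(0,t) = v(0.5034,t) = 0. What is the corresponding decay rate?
Eigenvalues: λₙ = 1.78n²π²/0.5034².
First three modes:
  n=1: λ₁ = 1.78π²/0.5034² ≈ 69.326
  n=2: λ₂ = 7.12π²/0.5034² ≈ 277.302 (4× faster decay)
  n=3: λ₃ = 16.02π²/0.5034² ≈ 623.93 (9× faster decay)
As t → ∞, higher modes decay exponentially faster. The n=1 mode dominates: v ~ c₁ sin(πx/0.5034) e^{-λ₁t}.
Decay rate: λ₁ = 1.78π²/0.5034² ≈ 69.326.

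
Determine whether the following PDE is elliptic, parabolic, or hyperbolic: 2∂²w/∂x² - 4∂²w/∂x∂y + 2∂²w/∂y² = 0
Coefficients: A = 2, B = -4, C = 2. B² - 4AC = 0, which is zero, so the equation is parabolic.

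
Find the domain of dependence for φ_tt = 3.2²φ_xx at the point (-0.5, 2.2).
Domain of dependence: [-7.54, 6.54]. Signals travel at speed 3.2, so data within |x - -0.5| ≤ 3.2·2.2 = 7.04 can reach the point.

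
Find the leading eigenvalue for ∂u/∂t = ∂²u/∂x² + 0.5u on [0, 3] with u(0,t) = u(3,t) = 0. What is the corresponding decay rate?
Eigenvalues: λₙ = n²π²/3² - 0.5.
First three modes:
  n=1: λ₁ = π²/3² - 0.5 ≈ 0.597
  n=2: λ₂ = 4π²/3² - 0.5 ≈ 3.886
  n=3: λ₃ = 9π²/3² - 0.5 ≈ 9.37
Since π²/3² ≈ 1.097 > 0.5, all λₙ > 0.
The n=1 mode decays slowest → dominates as t → ∞.
Asymptotic: u ~ c₁ sin(πx/3) e^{-λ₁t} with decay rate λ₁ ≈ 0.597.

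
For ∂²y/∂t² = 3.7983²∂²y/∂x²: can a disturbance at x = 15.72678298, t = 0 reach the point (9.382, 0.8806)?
No. The domain of dependence is [6.03721702, 12.72678298], and 15.72678298 is outside this interval.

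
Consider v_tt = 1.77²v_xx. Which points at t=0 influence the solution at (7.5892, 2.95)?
Domain of dependence: [2.3677, 12.8107]. Signals travel at speed 1.77, so data within |x - 7.5892| ≤ 1.77·2.95 = 5.2215 can reach the point.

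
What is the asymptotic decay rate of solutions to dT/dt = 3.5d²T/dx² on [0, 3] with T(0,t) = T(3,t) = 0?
Eigenvalues: λₙ = 3.5n²π²/3².
First three modes:
  n=1: λ₁ = 3.5π²/3² ≈ 3.838
  n=2: λ₂ = 14π²/3² ≈ 15.353 (4× faster decay)
  n=3: λ₃ = 31.5π²/3² ≈ 34.544 (9× faster decay)
As t → ∞, higher modes decay exponentially faster. The n=1 mode dominates: T ~ c₁ sin(πx/3) e^{-λ₁t}.
Decay rate: λ₁ = 3.5π²/3² ≈ 3.838.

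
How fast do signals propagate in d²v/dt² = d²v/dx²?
Speed = 1. Information travels along characteristics x = x₀ ± 1t.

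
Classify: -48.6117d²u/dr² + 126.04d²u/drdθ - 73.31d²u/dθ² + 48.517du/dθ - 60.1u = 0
Hyperbolic (discriminant = 1631.186692).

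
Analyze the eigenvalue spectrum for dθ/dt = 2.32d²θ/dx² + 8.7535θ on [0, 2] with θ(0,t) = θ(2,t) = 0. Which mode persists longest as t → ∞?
Eigenvalues: λₙ = 2.32n²π²/2² - 8.7535.
First three modes:
  n=1: λ₁ = 2.32π²/2² - 8.7535 ≈ -3.029
  n=2: λ₂ = 9.28π²/2² - 8.7535 ≈ 14.144
  n=3: λ₃ = 20.88π²/2² - 8.7535 ≈ 42.766
Since 2.32π²/2² ≈ 5.724 < 8.7535, λ₁ < 0.
The n=1 mode grows fastest (−λₙ is largest for n=1) → dominates.
Asymptotic: θ ~ c₁ sin(πx/2) e^{3.029t} (exponential growth at rate −λ₁ ≈ 3.029).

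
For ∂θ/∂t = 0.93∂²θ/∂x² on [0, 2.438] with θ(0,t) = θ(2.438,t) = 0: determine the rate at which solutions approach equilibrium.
Eigenvalues: λₙ = 0.93n²π²/2.438².
First three modes:
  n=1: λ₁ = 0.93π²/2.438² ≈ 1.544
  n=2: λ₂ = 3.72π²/2.438² ≈ 6.177 (4× faster decay)
  n=3: λ₃ = 8.37π²/2.438² ≈ 13.898 (9× faster decay)
As t → ∞, higher modes decay exponentially faster. The n=1 mode dominates: θ ~ c₁ sin(πx/2.438) e^{-λ₁t}.
Decay rate: λ₁ = 0.93π²/2.438² ≈ 1.544.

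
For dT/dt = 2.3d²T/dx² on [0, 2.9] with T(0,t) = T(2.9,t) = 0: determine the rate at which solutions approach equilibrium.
Eigenvalues: λₙ = 2.3n²π²/2.9².
First three modes:
  n=1: λ₁ = 2.3π²/2.9² ≈ 2.699
  n=2: λ₂ = 9.2π²/2.9² ≈ 10.797 (4× faster decay)
  n=3: λ₃ = 20.7π²/2.9² ≈ 24.293 (9× faster decay)
As t → ∞, higher modes decay exponentially faster. The n=1 mode dominates: T ~ c₁ sin(πx/2.9) e^{-λ₁t}.
Decay rate: λ₁ = 2.3π²/2.9² ≈ 2.699.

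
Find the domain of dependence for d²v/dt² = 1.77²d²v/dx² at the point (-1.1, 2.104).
Domain of dependence: [-4.82408, 2.62408]. Signals travel at speed 1.77, so data within |x - -1.1| ≤ 1.77·2.104 = 3.72408 can reach the point.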